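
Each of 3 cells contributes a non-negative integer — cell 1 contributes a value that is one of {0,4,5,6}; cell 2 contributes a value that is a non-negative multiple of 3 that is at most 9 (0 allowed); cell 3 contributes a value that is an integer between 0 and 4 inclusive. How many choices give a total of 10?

7

The generating function for the choices is (1 + y⁴ + y⁵ + y⁶)·(1 + y³ + y⁶ + y⁹)·(1 + y + y² + y³ + y⁴); the count is [y¹⁰].
(1 + y⁴ + y⁵ + y⁶) has coefficients 1,0,0,0,1,1,1 for degrees 0…6.
(1 + y³ + y⁶ + y⁹) has coefficients 1,0,0,1,0,0,1,0,0,1,0 for degrees 0…10.
Finally multiplying by (1 + y + y² + y³ + y⁴), the product of all factors after the first has coefficients 1,1,1,2,2,1,2,2,1,2,2 for degrees 0…10.
[y¹⁰] = 1·2 + 1·2 + 1·1 + 1·2 = 7.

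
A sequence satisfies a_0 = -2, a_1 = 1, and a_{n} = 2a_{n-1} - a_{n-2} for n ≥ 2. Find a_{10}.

The ordinary generating function has denominator 1 - 2y + y^2.
Iterating the recurrence: a_0,…,a_{10} = -2, 1, 4, 7, 10, 13, 16, 19, 22, 25, 28.

28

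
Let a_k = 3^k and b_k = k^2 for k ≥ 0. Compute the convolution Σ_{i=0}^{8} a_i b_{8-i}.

9796

This is [x^8] in the product of the two ordinary generating functions.
Σ = 1·64 + 3·49 + 9·36 + 27·25 + 81·16 + 243·9 + 729·4 + 2187·1 + 6561·0 = 9796.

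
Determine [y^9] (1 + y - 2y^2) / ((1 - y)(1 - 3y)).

32805

The denominator gives the recurrence a_n = 4a_(n−1) − 3a_(n−2) for n ≥ 3; the numerator fixes a_0 = 1, a_1 = 5, a_2 = 15.
Iterating: 1, 5, 15, 45, 135, 405, 1215, 3645, 10935, 32805, so a_9 = 32805.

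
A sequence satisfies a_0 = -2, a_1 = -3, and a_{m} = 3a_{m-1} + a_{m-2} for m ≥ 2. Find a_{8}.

The ordinary generating function has denominator 1 - 3x - x^2.
Iterating the recurrence: a_0,…,a_{8} = -2, -3, -11, -36, -119, -393, -1298, -4287, -14159.

-14159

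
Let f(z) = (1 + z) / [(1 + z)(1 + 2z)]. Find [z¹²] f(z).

The denominator gives the recurrence a_n = −3a_(n−1) − 2a_(n−2) for n ≥ 2; the numerator fixes a_0 = 1, a_1 = -2.
Iterating: 1, -2, 4, -8, 16, -32, 64, -128, 256, -512, 1024, -2048, 4096, so a_12 = 4096.

4096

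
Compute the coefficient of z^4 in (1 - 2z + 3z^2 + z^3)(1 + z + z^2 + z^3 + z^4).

3

(1 - 2z + 3z^2 + z^3) has coefficients 1,-2,3,1 for degrees 0…3.
(1 + z + z^2 + z^3 + z^4) has coefficients 1,1,1,1,1 for degrees 0…4.
[z^4] = 1·1 − 2·1 + 3·1 + 1·1 = 3.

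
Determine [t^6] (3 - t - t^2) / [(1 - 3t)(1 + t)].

The denominator gives the recurrence a_n = 2a_(n−1) + 3a_(n−2) for n ≥ 3; the numerator fixes a_0 = 3, a_1 = 5, a_2 = 18.
Iterating: 3, 5, 18, 51, 156, 465, 1398, so a_6 = 1398.

1398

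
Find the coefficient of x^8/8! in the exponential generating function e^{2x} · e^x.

The EGF product rule gives c_8 = Σ_{k_1+k_2=8} C(8; k_1,k_2) · ∏ g_i(k_i), where e^{2x} gives (2)^k; e^x gives (1)^k.
g_1(k) for k = 0…8: 1, 2, 4, 8, 16, 32, 64, 128, 256.
g_2(k) for k = 0…8: 1, 1, 1, 1, 1, 1, 1, 1, 1.
c_8 = Σ_k C(8,k)·g_1(k)·g_2(8−k) = 1·1·1 + 8·2·1 + 28·4·1 + 56·8·1 + 70·16·1 + 56·32·1 + 28·64·1 + 8·128·1 + 1·256·1 = 1 + 16 + 112 + 448 + 1120 + 1792 + 1792 + 1024 + 256 = 6561.

6561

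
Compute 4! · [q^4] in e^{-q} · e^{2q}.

1

The EGF product rule gives c_4 = Σ_{k_1+k_2=4} C(4; k_1,k_2) · ∏ g_i(k_i), where e^{-q} gives (-1)^k; e^{2q} gives (2)^k.
g_1(k) for k = 0…4: 1, -1, 1, -1, 1.
g_2(k) for k = 0…4: 1, 2, 4, 8, 16.
c_4 = Σ_k C(4,k)·g_1(k)·g_2(4−k) = 1·1·16 + 4·(-1)·8 + 6·1·4 + 4·(-1)·2 + 1·1·1 = 16 − 32 + 24 − 8 + 1 = 1.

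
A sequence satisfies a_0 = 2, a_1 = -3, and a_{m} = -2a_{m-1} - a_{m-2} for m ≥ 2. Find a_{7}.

-9

The ordinary generating function has denominator 1 + 2x + x^2.
Iterating the recurrence: a_0,…,a_{7} = 2, -3, 4, -5, 6, -7, 8, -9.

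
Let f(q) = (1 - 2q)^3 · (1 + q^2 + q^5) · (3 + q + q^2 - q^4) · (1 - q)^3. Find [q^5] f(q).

-258

(1 - 2q)^3 has coefficients 1,-6,12,-8 for degrees 0…3.
(1 + q^2 + q^5) has coefficients 1,0,1,0,0,1 for degrees 0…5.
Multiplying by (3 + q + q^2 - q^4) gives running coefficients 3,1,4,1,0,3 for degrees 0…5.
Finally multiplying by (1 - q)^3, the product of all factors after the first has coefficients 3,-8,10,-11,8,2 for degrees 0…5.
[q^5] = 1·2 − 6·8 + 12·(-11) − 8·10 = -258.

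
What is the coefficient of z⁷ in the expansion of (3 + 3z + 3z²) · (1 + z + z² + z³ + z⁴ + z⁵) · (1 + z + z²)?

(3 + 3z + 3z²) has coefficients 3,3,3 for degrees 0…2.
(1 + z + z² + z³ + z⁴ + z⁵) has coefficients 1,1,1,1,1,1,0,0 for degrees 0…7.
Finally multiplying by (1 + z + z²), the product of all factors after the first has coefficients 1,2,3,3,3,3,2,1 for degrees 0…7.
[z⁷] = 3·1 + 3·2 + 3·3 = 18.

18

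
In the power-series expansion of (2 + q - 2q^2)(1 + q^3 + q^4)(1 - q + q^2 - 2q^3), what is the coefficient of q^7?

-5

(2 + q - 2q^2) has coefficients 2,1,-2 for degrees 0…2.
(1 + q^3 + q^4) has coefficients 1,0,0,1,1,0,0,0 for degrees 0…7.
Finally multiplying by (1 - q + q^2 - 2q^3), the product of all factors after the first has coefficients 1,-1,1,-1,0,0,-1,-2 for degrees 0…7.
[q^7] = 2·(-2) + 1·(-1) − 2·0 = -5.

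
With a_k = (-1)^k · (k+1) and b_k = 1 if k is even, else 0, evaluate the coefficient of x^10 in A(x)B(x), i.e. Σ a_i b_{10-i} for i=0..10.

36

Write out a_i and b_{10-i} for i = 0,…,10 and sum the products.
Σ = 1·1 − 2·0 + 3·1 − 4·0 + 5·1 − 6·0 + 7·1 − 8·0 + 9·1 − 10·0 + 11·1 = 36.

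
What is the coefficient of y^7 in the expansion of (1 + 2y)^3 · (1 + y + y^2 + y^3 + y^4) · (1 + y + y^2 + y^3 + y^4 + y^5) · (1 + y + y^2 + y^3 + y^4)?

495

(1 + 2y)^3 has coefficients 1,6,12,8 for degrees 0…3.
(1 + y + y^2 + y^3 + y^4) has coefficients 1,1,1,1,1,0,0,0 for degrees 0…7.
Multiplying by (1 + y + y^2 + y^3 + y^4 + y^5) gives running coefficients 1,2,3,4,5,5,4,3 for degrees 0…7.
Finally multiplying by (1 + y + y^2 + y^3 + y^4), the product of all factors after the first has coefficients 1,3,6,10,15,19,21,21 for degrees 0…7.
[y^7] = 1·21 + 6·21 + 12·19 + 8·15 = 495.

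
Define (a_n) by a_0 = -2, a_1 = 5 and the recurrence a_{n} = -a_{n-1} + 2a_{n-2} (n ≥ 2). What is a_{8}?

-597

The ordinary generating function has denominator 1 + t - 2t^2.
Iterating the recurrence: a_0,…,a_{8} = -2, 5, -9, 19, -37, 75, -149, 299, -597.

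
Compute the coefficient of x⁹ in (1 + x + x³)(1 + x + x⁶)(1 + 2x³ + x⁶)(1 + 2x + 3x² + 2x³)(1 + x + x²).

(1 + x + x³) has coefficients 1,1,0,1 for degrees 0…3.
(1 + x + x⁶) has coefficients 1,1,0,0,0,0,1,0,0,0 for degrees 0…9.
Multiplying by (1 + 2x³ + x⁶) gives running coefficients 1,1,0,2,2,0,2,1,0,2 for degrees 0…9.
Multiplying by (1 + 2x + 3x² + 2x³) gives running coefficients 1,3,5,7,8,10,12,9,8,9 for degrees 0…9.
Finally multiplying by (1 + x + x²), the product of all factors after the first has coefficients 1,4,9,15,20,25,30,31,29,26 for degrees 0…9.
[x⁹] = 1·26 + 1·29 + 1·30 = 85.

85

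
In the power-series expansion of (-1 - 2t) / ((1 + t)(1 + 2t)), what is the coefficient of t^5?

Partial fractions give a closed form: a_n = (-1)·(-1)^n.
At n = 5: a_5 = 1.

1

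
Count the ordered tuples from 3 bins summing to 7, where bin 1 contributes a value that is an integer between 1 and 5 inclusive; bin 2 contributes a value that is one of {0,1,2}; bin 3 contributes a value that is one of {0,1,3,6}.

The generating function for the choices is (y + y² + y³ + y⁴ + y⁵)·(1 + y + y²)·(1 + y + y³ + y⁶); the count is [y⁷].
(y + y² + y³ + y⁴ + y⁵) has coefficients 0,1,1,1,1,1 for degrees 0…5.
(1 + y + y²) has coefficients 1,1,1,0,0,0,0,0 for degrees 0…7.
Finally multiplying by (1 + y + y³ + y⁶), the product of all factors after the first has coefficients 1,2,2,2,1,1,1,1 for degrees 0…7.
[y⁷] = 1·1 + 1·1 + 1·1 + 1·2 + 1·2 = 7.

7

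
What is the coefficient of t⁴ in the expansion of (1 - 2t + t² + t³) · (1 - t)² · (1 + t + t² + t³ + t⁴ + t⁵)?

(1 - 2t + t² + t³) has coefficients 1,-2,1,1 for degrees 0…3.
(1 - t)² has coefficients 1,-2,1,0,0 for degrees 0…4.
Finally multiplying by (1 + t + t² + t³ + t⁴ + t⁵), the product of all factors after the first has coefficients 1,-1,0,0,0 for degrees 0…4.
[t⁴] = 1·0 − 2·0 + 1·0 + 1·(-1) = -1.

-1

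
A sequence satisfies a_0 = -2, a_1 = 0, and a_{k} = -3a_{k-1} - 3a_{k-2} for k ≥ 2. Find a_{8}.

-162

The ordinary generating function has denominator 1 + 3q + 3q^2.
Iterating the recurrence: a_0,…,a_{8} = -2, 0, 6, -18, 36, -54, 54, 0, -162.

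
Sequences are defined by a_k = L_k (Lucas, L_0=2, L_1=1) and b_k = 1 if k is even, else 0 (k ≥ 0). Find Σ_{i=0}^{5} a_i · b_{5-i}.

16

The convolution is the t^5 coefficient of A(t)B(t).
Σ = 2·0 + 1·1 + 3·0 + 4·1 + 7·0 + 11·1 = 16.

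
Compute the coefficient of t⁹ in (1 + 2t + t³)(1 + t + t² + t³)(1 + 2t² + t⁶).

4

(1 + 2t + t³) has coefficients 1,2,0,1 for degrees 0…3.
(1 + t + t² + t³) has coefficients 1,1,1,1,0,0,0,0,0,0 for degrees 0…9.
Finally multiplying by (1 + 2t² + t⁶), the product of all factors after the first has coefficients 1,1,3,3,2,2,1,1,1,1 for degrees 0…9.
[t⁹] = 1·1 + 2·1 + 1·1 = 4.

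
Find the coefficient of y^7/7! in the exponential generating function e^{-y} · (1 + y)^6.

The EGF product rule gives c_7 = Σ_{k_1+k_2=7} C(7; k_1,k_2) · ∏ g_i(k_i), where e^{-y} gives (-1)^k; (1+y)^6 gives the falling factorial (6)_k.
g_1(k) for k = 0…7: 1, -1, 1, -1, 1, -1, 1, -1.
g_2(k) for k = 0…7: 1, 6, 30, 120, 360, 720, 720, 0.
c_7 = Σ_k C(7,k)·g_1(k)·g_2(7−k) = 7·(-1)·720 + 21·1·720 + 35·(-1)·360 + 35·1·120 + 21·(-1)·30 + 7·1·6 + 1·(-1)·1 = −5040 + 15120 − 12600 + 4200 − 630 + 42 − 1 = 1091.

1091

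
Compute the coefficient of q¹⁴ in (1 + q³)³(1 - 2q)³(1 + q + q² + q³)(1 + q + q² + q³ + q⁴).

(1 + q³)³ has coefficients 1,0,0,3,0,0,3,0,0,1 for degrees 0…9.
(1 - 2q)³ has coefficients 1,-6,12,-8,0,0,0,0,0,0,0,0,0,0,0 for degrees 0…14.
Multiplying by (1 + q + q² + q³) gives running coefficients 1,-5,7,-1,-2,4,-8,0,0,0,0,0,0,0,0 for degrees 0…14.
Finally multiplying by (1 + q + q² + q³ + q⁴), the product of all factors after the first has coefficients 1,-4,3,2,0,3,0,-7,-6,-4,-8,0,0,0,0 for degrees 0…14.
[q¹⁴] = 1·0 + 3·0 + 3·(-6) + 1·3 = -15.

-15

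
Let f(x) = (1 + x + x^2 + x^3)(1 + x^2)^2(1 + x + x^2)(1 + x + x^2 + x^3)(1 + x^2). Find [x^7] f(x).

60

(1 + x + x^2 + x^3) has coefficients 1,1,1,1 for degrees 0…3.
(1 + x^2)^2 has coefficients 1,0,2,0,1,0,0,0 for degrees 0…7.
Multiplying by (1 + x + x^2) gives running coefficients 1,1,3,2,3,1,1,0 for degrees 0…7.
Multiplying by (1 + x + x^2 + x^3) gives running coefficients 1,2,5,7,9,9,7,5 for degrees 0…7.
Finally multiplying by (1 + x^2), the product of all factors after the first has coefficients 1,2,6,9,14,16,16,14 for degrees 0…7.
[x^7] = 1·14 + 1·16 + 1·16 + 1·14 = 60.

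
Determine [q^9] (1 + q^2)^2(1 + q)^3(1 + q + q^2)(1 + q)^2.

18

(1 + q^2)^2 has coefficients 1,0,2,0,1 for degrees 0…4.
(1 + q)^3 has coefficients 1,3,3,1,0,0,0,0,0,0 for degrees 0…9.
Multiplying by (1 + q + q^2) gives running coefficients 1,4,7,7,4,1,0,0,0,0 for degrees 0…9.
Finally multiplying by (1 + q)^2, the product of all factors after the first has coefficients 1,6,16,25,25,16,6,1,0,0 for degrees 0…9.
[q^9] = 1·0 + 2·1 + 1·16 = 18.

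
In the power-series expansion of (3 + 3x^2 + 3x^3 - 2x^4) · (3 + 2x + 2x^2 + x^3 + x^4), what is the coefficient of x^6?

(3 + 3x^2 + 3x^3 - 2x^4) has coefficients 3,0,3,3,-2 for degrees 0…4.
(3 + 2x + 2x^2 + x^3 + x^4) has coefficients 3,2,2,1,1,0,0 for degrees 0…6.
[x^6] = 3·0 + 3·1 + 3·1 − 2·2 = 2.

2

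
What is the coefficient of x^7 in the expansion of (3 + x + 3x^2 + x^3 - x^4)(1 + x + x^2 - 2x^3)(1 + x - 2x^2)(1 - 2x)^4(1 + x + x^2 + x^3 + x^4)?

(3 + x + 3x^2 + x^3 - x^4) has coefficients 3,1,3,1,-1 for degrees 0…4.
(1 + x + x^2 - 2x^3) has coefficients 1,1,1,-2,0,0,0,0 for degrees 0…7.
Multiplying by (1 + x - 2x^2) gives running coefficients 1,2,0,-3,-4,4,0,0 for degrees 0…7.
Multiplying by (1 - 2x)^4 gives running coefficients 1,-6,8,13,-28,-4,-32,176 for degrees 0…7.
Finally multiplying by (1 + x + x^2 + x^3 + x^4), the product of all factors after the first has coefficients 1,-5,3,16,-12,-17,-43,125 for degrees 0…7.
[x^7] = 3·125 + 1·(-43) + 3·(-17) + 1·(-12) − 1·16 = 253.

253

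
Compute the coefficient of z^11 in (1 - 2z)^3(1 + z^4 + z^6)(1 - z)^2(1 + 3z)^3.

(1 - 2z)^3 has coefficients 1,-6,12,-8 for degrees 0…3.
(1 + z^4 + z^6) has coefficients 1,0,0,0,1,0,1,0,0,0,0,0 for degrees 0…11.
Multiplying by (1 - z)^2 gives running coefficients 1,-2,1,0,1,-2,2,-2,1,0,0,0 for degrees 0…11.
Finally multiplying by (1 + 3z)^3, the product of all factors after the first has coefficients 1,7,10,-18,-26,34,11,-11,-17,9,-27,27 for degrees 0…11.
[z^11] = 1·27 − 6·(-27) + 12·9 − 8·(-17) = 433.

433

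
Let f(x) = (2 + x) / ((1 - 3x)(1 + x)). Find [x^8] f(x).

The denominator gives the recurrence a_n = 2a_(n−1) + 3a_(n−2) for n ≥ 2; the numerator fixes a_0 = 2, a_1 = 5.
Iterating: 2, 5, 16, 47, 142, 425, 1276, 3827, 11482, so a_8 = 11482.

11482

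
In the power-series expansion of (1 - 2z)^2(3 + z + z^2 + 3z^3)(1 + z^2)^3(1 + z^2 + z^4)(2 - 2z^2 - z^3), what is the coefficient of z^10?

-64

(1 - 2z)^2 has coefficients 1,-4,4 for degrees 0…2.
(3 + z + z^2 + 3z^3) has coefficients 3,1,1,3,0,0,0,0,0,0,0 for degrees 0…10.
Multiplying by (1 + z^2)^3 gives running coefficients 3,1,10,6,12,12,6,10,1,3,0 for degrees 0…10.
Multiplying by (1 + z^2 + z^4) gives running coefficients 3,1,13,7,25,19,28,28,19,25,7 for degrees 0…10.
Finally multiplying by (2 - 2z^2 - z^3), the product of all factors after the first has coefficients 6,2,20,9,23,11,-1,-7,-37,-34,-52 for degrees 0…10.
[z^10] = 1·(-52) − 4·(-34) + 4·(-37) = -64.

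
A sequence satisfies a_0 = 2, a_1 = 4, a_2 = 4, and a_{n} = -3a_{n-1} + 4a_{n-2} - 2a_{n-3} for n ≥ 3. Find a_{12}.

607952

The ordinary generating function has denominator 1 + 3q - 4q^2 + 2q^3.
Iterating the recurrence: a_0,…,a_{12} = 2, 4, 4, 0, 8, -32, 128, -528, 2160, -8848, 36240, -148432, 607952.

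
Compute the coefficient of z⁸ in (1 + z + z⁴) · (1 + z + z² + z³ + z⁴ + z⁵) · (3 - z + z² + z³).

(1 + z + z⁴) has coefficients 1,1,0,0,1 for degrees 0…4.
(1 + z + z² + z³ + z⁴ + z⁵) has coefficients 1,1,1,1,1,1,0,0,0 for degrees 0…8.
Finally multiplying by (3 - z + z² + z³), the product of all factors after the first has coefficients 3,2,3,4,4,4,1,2,1 for degrees 0…8.
[z⁸] = 1·1 + 1·2 + 1·4 = 7.

7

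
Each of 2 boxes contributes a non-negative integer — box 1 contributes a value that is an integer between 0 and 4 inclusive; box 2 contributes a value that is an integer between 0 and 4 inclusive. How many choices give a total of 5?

The generating function for the choices is (1 + x + x² + x³ + x⁴)·(1 + x + x² + x³ + x⁴); the count is [x⁵].
(1 + x + x² + x³ + x⁴) has coefficients 1,1,1,1,1 for degrees 0…4.
(1 + x + x² + x³ + x⁴) has coefficients 1,1,1,1,1,0 for degrees 0…5.
[x⁵] = 1·0 + 1·1 + 1·1 + 1·1 + 1·1 = 4.

4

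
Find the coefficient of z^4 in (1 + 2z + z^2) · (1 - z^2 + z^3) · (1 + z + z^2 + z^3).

(1 + 2z + z^2) has coefficients 1,2,1 for degrees 0…2.
(1 - z^2 + z^3) has coefficients 1,0,-1,1,0 for degrees 0…4.
Finally multiplying by (1 + z + z^2 + z^3), the product of all factors after the first has coefficients 1,1,0,1,0 for degrees 0…4.
[z^4] = 1·0 + 2·1 + 1·0 = 2.

2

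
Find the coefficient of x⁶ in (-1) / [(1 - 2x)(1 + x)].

-43

Partial fractions give a closed form: a_n = (-2/3)·2^n + (-1/3)·(-1)^n.
At n = 6: a_6 = -43.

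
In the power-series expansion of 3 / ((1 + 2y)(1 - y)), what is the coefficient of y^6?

129

The denominator gives the recurrence a_n = −a_(n−1) + 2a_(n−2) for n ≥ 2; the numerator fixes a_0 = 3, a_1 = -3.
Iterating: 3, -3, 9, -15, 33, -63, 129, so a_6 = 129.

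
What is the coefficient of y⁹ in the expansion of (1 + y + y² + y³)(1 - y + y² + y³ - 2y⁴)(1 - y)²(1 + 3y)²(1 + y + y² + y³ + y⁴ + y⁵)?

(1 + y + y² + y³) has coefficients 1,1,1,1 for degrees 0…3.
(1 - y + y² + y³ - 2y⁴) has coefficients 1,-1,1,1,-2,0,0,0,0,0 for degrees 0…9.
Multiplying by (1 - y)² gives running coefficients 1,-3,4,-2,-3,5,-2,0,0,0 for degrees 0…9.
Multiplying by (1 + 3y)² gives running coefficients 1,3,-5,-5,21,-31,1,33,-18,0 for degrees 0…9.
Finally multiplying by (1 + y + y² + y³ + y⁴ + y⁵), the product of all factors after the first has coefficients 1,4,-1,-6,15,-16,-16,14,1,6 for degrees 0…9.
[y⁹] = 1·6 + 1·1 + 1·14 + 1·(-16) = 5.

5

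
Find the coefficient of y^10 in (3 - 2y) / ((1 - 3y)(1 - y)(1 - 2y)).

611823

Partial fractions give a closed form: a_n = (21/2)·3^n + (1/2)·1^n + (-8)·2^n.
At n = 10: a_10 = 611823.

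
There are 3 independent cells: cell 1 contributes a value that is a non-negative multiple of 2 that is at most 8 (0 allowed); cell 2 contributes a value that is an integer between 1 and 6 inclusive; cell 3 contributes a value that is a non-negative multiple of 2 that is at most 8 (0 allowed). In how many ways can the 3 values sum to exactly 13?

The generating function for the choices is (1 + q^2 + q^4 + q^6 + q^8)·(q + q^2 + q^3 + q^4 + q^5 + q^6)·(1 + q^2 + q^4 + q^6 + q^8); the count is [q^13].
(1 + q^2 + q^4 + q^6 + q^8) has coefficients 1,0,1,0,1,0,1,0,1 for degrees 0…8.
(q + q^2 + q^3 + q^4 + q^5 + q^6) has coefficients 0,1,1,1,1,1,1,0,0,0,0,0,0,0 for degrees 0…13.
Finally multiplying by (1 + q^2 + q^4 + q^6 + q^8), the product of all factors after the first has coefficients 0,1,1,2,2,3,3,3,3,3,3,2,2,1 for degrees 0…13.
[q^13] = 1·1 + 1·2 + 1·3 + 1·3 + 1·3 = 12.

12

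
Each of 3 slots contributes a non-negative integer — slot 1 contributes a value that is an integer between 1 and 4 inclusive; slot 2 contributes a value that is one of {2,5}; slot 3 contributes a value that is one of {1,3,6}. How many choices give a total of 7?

The generating function for the choices is (q + q^2 + q^3 + q^4)·(q^2 + q^5)·(q + q^3 + q^6); the count is [q^7].
(q + q^2 + q^3 + q^4) has coefficients 0,1,1,1,1 for degrees 0…4.
(q^2 + q^5) has coefficients 0,0,1,0,0,1,0,0 for degrees 0…7.
Finally multiplying by (q + q^3 + q^6), the product of all factors after the first has coefficients 0,0,0,1,0,1,1,0 for degrees 0…7.
[q^7] = 1·1 + 1·1 + 1·0 + 1·1 = 3.

3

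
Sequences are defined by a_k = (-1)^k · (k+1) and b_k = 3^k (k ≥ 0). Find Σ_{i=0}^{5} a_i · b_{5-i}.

135

The convolution is the t^5 coefficient of A(t)B(t).
Σ = 1·243 − 2·81 + 3·27 − 4·9 + 5·3 − 6·1 = 135.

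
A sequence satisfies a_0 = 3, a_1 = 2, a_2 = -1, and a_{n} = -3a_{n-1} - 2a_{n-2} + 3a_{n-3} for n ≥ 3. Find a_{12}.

The ordinary generating function has denominator 1 + 3z + 2z^2 - 3z^3.
Iterating the recurrence: a_0,…,a_{12} = 3, 2, -1, 8, -16, 29, -31, -13, 188, -631, 1478, -2608, 2975.

2975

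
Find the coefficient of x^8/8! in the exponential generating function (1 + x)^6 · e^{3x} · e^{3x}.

The EGF product rule gives c_8 = Σ_{k_1+k_2+k_3=8} C(8; k_1,k_2,k_3) · ∏ g_i(k_i), where (1+x)^6 gives the falling factorial (6)_k; e^{3x} gives (3)^k; e^{3x} gives (3)^k.
g_1(k) for k = 0…8: 1, 6, 30, 120, 360, 720, 720, 0, 0.
g_2(k) for k = 0…8: 1, 3, 9, 27, 81, 243, 729, 2187, 6561.
g_3(k) for k = 0…8: 1, 3, 9, 27, 81, 243, 729, 2187, 6561.
First combine the last two factors: h(k) = Σ_j C(k,j)·g_2(j)·g_3(k−j) for k = 0…8: 1, 6, 36, 216, 1296, 7776, 46656, 279936, 1679616.
c_8 = Σ_k C(8,k)·g_1(k)·h(8−k) = 1·1·1679616 + 8·6·279936 + 28·30·46656 + 56·120·7776 + 70·360·1296 + 56·720·216 + 28·720·36 = 1679616 + 13436928 + 39191040 + 52254720 + 32659200 + 8709120 + 725760 = 148656384.

148656384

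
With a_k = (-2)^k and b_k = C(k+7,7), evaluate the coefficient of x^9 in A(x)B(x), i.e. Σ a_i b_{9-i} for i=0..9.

5290

The convolution is the x^9 coefficient of A(x)B(x).
Σ = 1·11440 − 2·6435 + 4·3432 − 8·1716 + 16·792 − 32·330 + 64·120 − 128·36 + 256·8 − 512·1 = 5290.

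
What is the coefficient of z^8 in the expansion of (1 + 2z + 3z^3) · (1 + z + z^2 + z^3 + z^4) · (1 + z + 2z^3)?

(1 + 2z + 3z^3) has coefficients 1,2,0,3 for degrees 0…3.
(1 + z + z^2 + z^3 + z^4) has coefficients 1,1,1,1,1,0,0,0,0 for degrees 0…8.
Finally multiplying by (1 + z + 2z^3), the product of all factors after the first has coefficients 1,2,2,4,4,3,2,2,0 for degrees 0…8.
[z^8] = 1·0 + 2·2 + 3·3 = 13.

13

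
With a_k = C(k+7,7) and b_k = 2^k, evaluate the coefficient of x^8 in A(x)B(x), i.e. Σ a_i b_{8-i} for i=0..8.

39203

The convolution is the x^8 coefficient of A(x)B(x).
Σ = 1·256 + 8·128 + 36·64 + 120·32 + 330·16 + 792·8 + 1716·4 + 3432·2 + 6435·1 = 39203.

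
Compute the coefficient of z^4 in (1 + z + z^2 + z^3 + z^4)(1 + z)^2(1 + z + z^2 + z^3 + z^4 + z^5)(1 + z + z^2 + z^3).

40

(1 + z + z^2 + z^3 + z^4) has coefficients 1,1,1,1,1 for degrees 0…4.
(1 + z)^2 has coefficients 1,2,1,0,0 for degrees 0…4.
Multiplying by (1 + z + z^2 + z^3 + z^4 + z^5) gives running coefficients 1,3,4,4,4 for degrees 0…4.
Finally multiplying by (1 + z + z^2 + z^3), the product of all factors after the first has coefficients 1,4,8,12,15 for degrees 0…4.
[z^4] = 1·15 + 1·12 + 1·8 + 1·4 + 1·1 = 40.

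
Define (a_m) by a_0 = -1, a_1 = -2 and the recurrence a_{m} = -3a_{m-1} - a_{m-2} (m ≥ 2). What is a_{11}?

The ordinary generating function has denominator 1 + 3y + y^2.
Iterating the recurrence: a_0,…,a_{11} = -1, -2, 7, -19, 50, -131, 343, -898, 2351, -6155, 16114, -42187.

-42187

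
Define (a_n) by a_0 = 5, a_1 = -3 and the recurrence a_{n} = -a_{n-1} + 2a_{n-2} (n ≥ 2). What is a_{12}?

The ordinary generating function has denominator 1 + x - 2x^2.
Iterating the recurrence: a_0,…,a_{12} = 5, -3, 13, -19, 45, -83, 173, -339, 685, -1363, 2733, -5459, 10925.

10925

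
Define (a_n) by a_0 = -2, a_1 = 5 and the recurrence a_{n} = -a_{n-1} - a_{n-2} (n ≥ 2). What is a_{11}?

The ordinary generating function has denominator 1 + x + x^2.
Iterating the recurrence: a_0,…,a_{11} = -2, 5, -3, -2, 5, -3, -2, 5, -3, -2, 5, -3.

-3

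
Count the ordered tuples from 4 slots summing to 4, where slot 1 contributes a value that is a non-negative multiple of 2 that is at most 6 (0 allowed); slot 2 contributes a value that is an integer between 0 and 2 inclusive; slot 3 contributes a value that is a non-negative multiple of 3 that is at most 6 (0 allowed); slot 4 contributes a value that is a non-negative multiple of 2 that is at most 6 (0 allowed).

6

The generating function for the choices is (1 + y² + y⁴ + y⁶)·(1 + y + y²)·(1 + y³ + y⁶)·(1 + y² + y⁴ + y⁶); the count is [y⁴].
(1 + y² + y⁴ + y⁶) has coefficients 1,0,1,0,1 for degrees 0…4.
(1 + y + y²) has coefficients 1,1,1,0,0 for degrees 0…4.
Multiplying by (1 + y³ + y⁶) gives running coefficients 1,1,1,1,1 for degrees 0…4.
Finally multiplying by (1 + y² + y⁴ + y⁶), the product of all factors after the first has coefficients 1,1,2,2,3 for degrees 0…4.
[y⁴] = 1·3 + 1·2 + 1·1 = 6.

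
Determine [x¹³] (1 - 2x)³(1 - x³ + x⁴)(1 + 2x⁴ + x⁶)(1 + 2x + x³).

79

(1 - 2x)³ has coefficients 1,-6,12,-8 for degrees 0…3.
(1 - x³ + x⁴) has coefficients 1,0,0,-1,1,0,0,0,0,0,0,0,0,0 for degrees 0…13.
Multiplying by (1 + 2x⁴ + x⁶) gives running coefficients 1,0,0,-1,3,0,1,-2,2,-1,1,0,0,0 for degrees 0…13.
Finally multiplying by (1 + 2x + x³), the product of all factors after the first has coefficients 1,2,0,0,1,6,0,3,-2,4,-3,4,-1,1 for degrees 0…13.
[x¹³] = 1·1 − 6·(-1) + 12·4 − 8·(-3) = 79.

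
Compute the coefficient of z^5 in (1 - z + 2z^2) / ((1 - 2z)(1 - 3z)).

The denominator gives the recurrence a_n = 5a_(n−1) − 6a_(n−2) for n ≥ 3; the numerator fixes a_0 = 1, a_1 = 4, a_2 = 16.
Iterating: 1, 4, 16, 56, 184, 584, so a_5 = 584.

584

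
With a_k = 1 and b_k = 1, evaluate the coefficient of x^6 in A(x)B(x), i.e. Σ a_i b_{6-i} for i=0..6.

7

Write out a_i and b_{6-i} for i = 0,…,6 and sum the products.
Σ = 1·1 + 1·1 + 1·1 + 1·1 + 1·1 + 1·1 + 1·1 = 7.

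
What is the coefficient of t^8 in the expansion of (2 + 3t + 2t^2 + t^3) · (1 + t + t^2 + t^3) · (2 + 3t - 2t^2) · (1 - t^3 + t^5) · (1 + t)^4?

(2 + 3t + 2t^2 + t^3) has coefficients 2,3,2,1 for degrees 0…3.
(1 + t + t^2 + t^3) has coefficients 1,1,1,1,0,0,0,0,0 for degrees 0…8.
Multiplying by (2 + 3t - 2t^2) gives running coefficients 2,5,3,3,1,-2,0,0,0 for degrees 0…8.
Multiplying by (1 - t^3 + t^5) gives running coefficients 2,5,3,1,-4,-3,2,2,5 for degrees 0…8.
Finally multiplying by (1 + t)^4, the product of all factors after the first has coefficients 2,13,35,51,40,4,-27,-23,9 for degrees 0…8.
[t^8] = 2·9 + 3·(-23) + 2·(-27) + 1·4 = -101.

-101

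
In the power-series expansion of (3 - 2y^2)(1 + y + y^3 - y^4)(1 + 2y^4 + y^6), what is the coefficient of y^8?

-8

(3 - 2y^2) has coefficients 3,0,-2 for degrees 0…2.
(1 + y + y^3 - y^4) has coefficients 1,1,0,1,-1,0,0,0,0 for degrees 0…8.
Finally multiplying by (1 + 2y^4 + y^6), the product of all factors after the first has coefficients 1,1,0,1,1,2,1,3,-2 for degrees 0…8.
[y^8] = 3·(-2) − 2·1 = -8.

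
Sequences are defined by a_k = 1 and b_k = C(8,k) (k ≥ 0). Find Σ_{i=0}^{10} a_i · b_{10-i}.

The convolution is the t^10 coefficient of A(t)B(t).
Σ = 1·0 + 1·0 + 1·1 + 1·8 + 1·28 + 1·56 + 1·70 + 1·56 + 1·28 + 1·8 + 1·1 = 256.

256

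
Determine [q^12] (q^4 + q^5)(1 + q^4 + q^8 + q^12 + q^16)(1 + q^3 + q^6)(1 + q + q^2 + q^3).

6

(q^4 + q^5) has coefficients 0,0,0,0,1,1 for degrees 0…5.
(1 + q^4 + q^8 + q^12 + q^16) has coefficients 1,0,0,0,1,0,0,0,1,0,0,0,1 for degrees 0…12.
Multiplying by (1 + q^3 + q^6) gives running coefficients 1,0,0,1,1,0,1,1,1,0,1,1,1 for degrees 0…12.
Finally multiplying by (1 + q + q^2 + q^3), the product of all factors after the first has coefficients 1,1,1,2,2,2,3,3,3,3,3,3,3 for degrees 0…12.
[q^12] = 1·3 + 1·3 = 6.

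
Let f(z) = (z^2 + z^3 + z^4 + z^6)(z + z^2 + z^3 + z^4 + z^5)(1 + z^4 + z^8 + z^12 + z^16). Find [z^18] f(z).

4

(z^2 + z^3 + z^4 + z^6) has coefficients 0,0,1,1,1,0,1 for degrees 0…6.
(z + z^2 + z^3 + z^4 + z^5) has coefficients 0,1,1,1,1,1,0,0,0,0,0,0,0,0,0,0,0,0,0 for degrees 0…18.
Finally multiplying by (1 + z^4 + z^8 + z^12 + z^16), the product of all factors after the first has coefficients 0,1,1,1,1,2,1,1,1,2,1,1,1,2,1,1,1,2,1 for degrees 0…18.
[z^18] = 1·1 + 1·1 + 1·1 + 1·1 = 4.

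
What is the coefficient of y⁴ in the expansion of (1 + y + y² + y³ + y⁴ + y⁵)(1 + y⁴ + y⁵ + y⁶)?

(1 + y + y² + y³ + y⁴ + y⁵) has coefficients 1,1,1,1,1 for degrees 0…4.
(1 + y⁴ + y⁵ + y⁶) has coefficients 1,0,0,0,1 for degrees 0…4.
[y⁴] = 1·1 + 1·0 + 1·0 + 1·0 + 1·1 = 2.

2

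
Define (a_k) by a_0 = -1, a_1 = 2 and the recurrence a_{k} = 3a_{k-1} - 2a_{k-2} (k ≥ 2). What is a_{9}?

The ordinary generating function has denominator 1 - 3x + 2x^2.
Iterating the recurrence: a_0,…,a_{9} = -1, 2, 8, 20, 44, 92, 188, 380, 764, 1532.

1532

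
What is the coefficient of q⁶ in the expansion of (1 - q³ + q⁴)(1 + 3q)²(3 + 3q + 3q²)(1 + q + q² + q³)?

(1 - q³ + q⁴) has coefficients 1,0,0,-1,1 for degrees 0…4.
(1 + 3q)² has coefficients 1,6,9,0,0,0,0 for degrees 0…6.
Multiplying by (3 + 3q + 3q²) gives running coefficients 3,21,48,45,27,0,0 for degrees 0…6.
Finally multiplying by (1 + q + q² + q³), the product of all factors after the first has coefficients 3,24,72,117,141,120,72 for degrees 0…6.
[q⁶] = 1·72 − 1·117 + 1·72 = 27.

27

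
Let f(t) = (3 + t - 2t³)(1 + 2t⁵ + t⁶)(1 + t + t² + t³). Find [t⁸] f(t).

8

(3 + t - 2t³) has coefficients 3,1,0,-2 for degrees 0…3.
(1 + 2t⁵ + t⁶) has coefficients 1,0,0,0,0,2,1,0,0 for degrees 0…8.
Finally multiplying by (1 + t + t² + t³), the product of all factors after the first has coefficients 1,1,1,1,0,2,3,3,3 for degrees 0…8.
[t⁸] = 3·3 + 1·3 − 2·2 = 8.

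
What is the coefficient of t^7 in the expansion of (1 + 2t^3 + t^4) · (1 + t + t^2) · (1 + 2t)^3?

(1 + 2t^3 + t^4) has coefficients 1,0,0,2,1 for degrees 0…4.
(1 + t + t^2) has coefficients 1,1,1,0,0,0,0,0 for degrees 0…7.
Finally multiplying by (1 + 2t)^3, the product of all factors after the first has coefficients 1,7,19,26,20,8,0,0 for degrees 0…7.
[t^7] = 1·0 + 2·20 + 1·26 = 66.

66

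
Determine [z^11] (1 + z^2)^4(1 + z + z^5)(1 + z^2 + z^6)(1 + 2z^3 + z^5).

47

(1 + z^2)^4 has coefficients 1,0,4,0,6,0,4,0,1 for degrees 0…8.
(1 + z + z^5) has coefficients 1,1,0,0,0,1,0,0,0,0,0,0 for degrees 0…11.
Multiplying by (1 + z^2 + z^6) gives running coefficients 1,1,1,1,0,1,1,2,0,0,0,1 for degrees 0…11.
Finally multiplying by (1 + 2z^3 + z^5), the product of all factors after the first has coefficients 1,1,1,3,2,4,4,3,3,2,5,2 for degrees 0…11.
[z^11] = 1·2 + 4·2 + 6·3 + 4·4 + 1·3 = 47.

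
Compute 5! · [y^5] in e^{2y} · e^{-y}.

1

The EGF product rule gives c_5 = Σ_{k_1+k_2=5} C(5; k_1,k_2) · ∏ g_i(k_i), where e^{2y} gives (2)^k; e^{-y} gives (-1)^k.
g_1(k) for k = 0…5: 1, 2, 4, 8, 16, 32.
g_2(k) for k = 0…5: 1, -1, 1, -1, 1, -1.
c_5 = Σ_k C(5,k)·g_1(k)·g_2(5−k) = 1·1·(-1) + 5·2·1 + 10·4·(-1) + 10·8·1 + 5·16·(-1) + 1·32·1 = −1 + 10 − 40 + 80 − 80 + 32 = 1.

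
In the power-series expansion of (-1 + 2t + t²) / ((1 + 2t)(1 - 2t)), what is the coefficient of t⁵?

The denominator gives the recurrence a_n = 4a_(n−2) for n ≥ 3; the numerator fixes a_0 = -1, a_1 = 2, a_2 = -3.
Iterating: -1, 2, -3, 8, -12, 32, so a_5 = 32.

32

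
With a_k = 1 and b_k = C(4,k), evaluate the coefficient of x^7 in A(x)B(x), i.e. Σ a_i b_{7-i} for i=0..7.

16

Write out a_i and b_{7-i} for i = 0,…,7 and sum the products.
Σ = 1·0 + 1·0 + 1·0 + 1·1 + 1·4 + 1·6 + 1·4 + 1·1 = 16.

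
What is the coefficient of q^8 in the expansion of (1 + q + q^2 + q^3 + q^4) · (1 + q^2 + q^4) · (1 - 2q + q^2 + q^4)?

(1 + q + q^2 + q^3 + q^4) has coefficients 1,1,1,1,1 for degrees 0…4.
(1 + q^2 + q^4) has coefficients 1,0,1,0,1,0,0,0,0 for degrees 0…8.
Finally multiplying by (1 - 2q + q^2 + q^4), the product of all factors after the first has coefficients 1,-2,2,-2,3,-2,2,0,1 for degrees 0…8.
[q^8] = 1·1 + 1·0 + 1·2 + 1·(-2) + 1·3 = 4.

4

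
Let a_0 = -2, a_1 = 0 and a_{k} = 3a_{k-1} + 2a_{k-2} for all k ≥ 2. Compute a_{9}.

-25116

The ordinary generating function has denominator 1 - 3q - 2q^2.
Iterating the recurrence: a_0,…,a_{9} = -2, 0, -4, -12, -44, -156, -556, -1980, -7052, -25116.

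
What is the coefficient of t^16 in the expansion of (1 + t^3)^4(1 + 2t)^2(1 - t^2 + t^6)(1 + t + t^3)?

24

(1 + t^3)^4 has coefficients 1,0,0,4,0,0,6,0,0,4,0,0,1 for degrees 0…12.
(1 + 2t)^2 has coefficients 1,4,4,0,0,0,0,0,0,0,0,0,0,0,0,0,0 for degrees 0…16.
Multiplying by (1 - t^2 + t^6) gives running coefficients 1,4,3,-4,-4,0,1,4,4,0,0,0,0,0,0,0,0 for degrees 0…16.
Finally multiplying by (1 + t + t^3), the product of all factors after the first has coefficients 1,5,7,0,-4,-1,-3,1,8,5,4,4,0,0,0,0,0 for degrees 0…16.
[t^16] = 1·0 + 4·0 + 6·4 + 4·1 + 1·(-4) = 24.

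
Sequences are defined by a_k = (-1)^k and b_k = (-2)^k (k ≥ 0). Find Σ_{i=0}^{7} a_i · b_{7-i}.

This is [x^7] in the product of the two ordinary generating functions.
Σ = 1·(-128) − 1·64 + 1·(-32) − 1·16 + 1·(-8) − 1·4 + 1·(-2) − 1·1 = -255.

-255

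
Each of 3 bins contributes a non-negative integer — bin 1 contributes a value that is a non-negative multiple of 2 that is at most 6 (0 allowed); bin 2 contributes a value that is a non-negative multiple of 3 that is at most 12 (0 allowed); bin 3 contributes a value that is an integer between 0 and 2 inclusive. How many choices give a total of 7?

The generating function for the choices is (1 + z^2 + z^4 + z^6)·(1 + z^3 + z^6 + z^9 + z^12)·(1 + z + z^2); the count is [z^7].
(1 + z^2 + z^4 + z^6) has coefficients 1,0,1,0,1,0,1 for degrees 0…6.
(1 + z^3 + z^6 + z^9 + z^12) has coefficients 1,0,0,1,0,0,1,0 for degrees 0…7.
Finally multiplying by (1 + z + z^2), the product of all factors after the first has coefficients 1,1,1,1,1,1,1,1 for degrees 0…7.
[z^7] = 1·1 + 1·1 + 1·1 + 1·1 = 4.

4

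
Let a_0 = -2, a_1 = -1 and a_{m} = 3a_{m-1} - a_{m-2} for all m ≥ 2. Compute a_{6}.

The ordinary generating function has denominator 1 - 3q + q^2.
Iterating the recurrence: a_0,…,a_{6} = -2, -1, -1, -2, -5, -13, -34.

-34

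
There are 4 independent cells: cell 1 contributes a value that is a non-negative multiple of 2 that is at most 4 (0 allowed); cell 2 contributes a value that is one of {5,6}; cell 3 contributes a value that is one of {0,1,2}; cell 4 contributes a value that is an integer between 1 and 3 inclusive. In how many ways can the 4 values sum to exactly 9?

The generating function for the choices is (1 + x^2 + x^4)·(x^5 + x^6)·(1 + x + x^2)·(x + x^2 + x^3); the count is [x^9].
(1 + x^2 + x^4) has coefficients 1,0,1,0,1 for degrees 0…4.
(x^5 + x^6) has coefficients 0,0,0,0,0,1,1,0,0,0 for degrees 0…9.
Multiplying by (1 + x + x^2) gives running coefficients 0,0,0,0,0,1,2,2,1,0 for degrees 0…9.
Finally multiplying by (x + x^2 + x^3), the product of all factors after the first has coefficients 0,0,0,0,0,0,1,3,5,5 for degrees 0…9.
[x^9] = 1·5 + 1·3 + 1·0 = 8.

8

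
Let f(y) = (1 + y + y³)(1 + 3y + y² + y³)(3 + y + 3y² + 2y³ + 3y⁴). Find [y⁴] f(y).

38

(1 + y + y³) has coefficients 1,1,0,1 for degrees 0…3.
(1 + 3y + y² + y³) has coefficients 1,3,1,1,0 for degrees 0…4.
Finally multiplying by (3 + y + 3y² + 2y³ + 3y⁴), the product of all factors after the first has coefficients 3,10,9,15,13 for degrees 0…4.
[y⁴] = 1·13 + 1·15 + 1·10 = 38.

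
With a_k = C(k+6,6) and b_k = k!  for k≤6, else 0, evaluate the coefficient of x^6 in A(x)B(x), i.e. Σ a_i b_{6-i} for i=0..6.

This is [x^6] in the product of the two ordinary generating functions.
Σ = 1·720 + 7·120 + 28·24 + 84·6 + 210·2 + 462·1 + 924·1 = 4542.

4542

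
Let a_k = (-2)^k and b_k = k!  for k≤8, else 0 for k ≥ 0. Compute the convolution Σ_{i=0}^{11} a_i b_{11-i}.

-260864

This is [x^11] in the product of the two ordinary generating functions.
Σ = 1·0 − 2·0 + 4·0 − 8·40320 + 16·5040 − 32·720 + 64·120 − 128·24 + 256·6 − 512·2 + 1024·1 − 2048·1 = -260864.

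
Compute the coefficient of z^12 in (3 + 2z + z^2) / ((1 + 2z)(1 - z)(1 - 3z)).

Partial fractions give a closed form: a_n = (3/5)·(-2)^n + (-1)·1^n + (17/5)·3^n.
At n = 12: a_12 = 1809356.

1809356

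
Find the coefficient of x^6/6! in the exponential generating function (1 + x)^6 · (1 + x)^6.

The EGF product rule gives c_6 = Σ_{k_1+k_2=6} C(6; k_1,k_2) · ∏ g_i(k_i), where (1+x)^6 gives the falling factorial (6)_k; (1+x)^6 gives the falling factorial (6)_k.
g_1(k) for k = 0…6: 1, 6, 30, 120, 360, 720, 720.
g_2(k) for k = 0…6: 1, 6, 30, 120, 360, 720, 720.
c_6 = Σ_k C(6,k)·g_1(k)·g_2(6−k) = 1·1·720 + 6·6·720 + 15·30·360 + 20·120·120 + 15·360·30 + 6·720·6 + 1·720·1 = 720 + 25920 + 162000 + 288000 + 162000 + 25920 + 720 = 665280.

665280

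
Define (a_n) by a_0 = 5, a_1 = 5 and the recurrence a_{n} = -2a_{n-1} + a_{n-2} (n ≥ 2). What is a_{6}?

-205

The ordinary generating function has denominator 1 + 2t - t^2.
Iterating the recurrence: a_0,…,a_{6} = 5, 5, -5, 15, -35, 85, -205.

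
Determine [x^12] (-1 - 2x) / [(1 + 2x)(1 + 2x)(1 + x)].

The denominator gives the recurrence a_n = −5a_(n−1) − 8a_(n−2) − 4a_(n−3) for n ≥ 3; the numerator fixes a_0 = -1, a_1 = 3, a_2 = -7.
Iterating: -1, 3, -7, 15, -31, 63, -127, 255, -511, 1023, -2047, 4095, -8191, so a_12 = -8191.

-8191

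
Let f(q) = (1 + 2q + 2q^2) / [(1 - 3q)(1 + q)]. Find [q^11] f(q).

250958

The denominator gives the recurrence a_n = 2a_(n−1) + 3a_(n−2) for n ≥ 3; the numerator fixes a_0 = 1, a_1 = 4, a_2 = 13.
Iterating: 1, 4, 13, 38, 115, 344, 1033, 3098, 9295, 27884, 83653, 250958, so a_11 = 250958.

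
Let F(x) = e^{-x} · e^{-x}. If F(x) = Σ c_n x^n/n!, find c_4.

16

The EGF product rule gives c_4 = Σ_{k_1+k_2=4} C(4; k_1,k_2) · ∏ g_i(k_i), where e^{-x} gives (-1)^k; e^{-x} gives (-1)^k.
g_1(k) for k = 0…4: 1, -1, 1, -1, 1.
g_2(k) for k = 0…4: 1, -1, 1, -1, 1.
c_4 = Σ_k C(4,k)·g_1(k)·g_2(4−k) = 1·1·1 + 4·(-1)·(-1) + 6·1·1 + 4·(-1)·(-1) + 1·1·1 = 1 + 4 + 6 + 4 + 1 = 16.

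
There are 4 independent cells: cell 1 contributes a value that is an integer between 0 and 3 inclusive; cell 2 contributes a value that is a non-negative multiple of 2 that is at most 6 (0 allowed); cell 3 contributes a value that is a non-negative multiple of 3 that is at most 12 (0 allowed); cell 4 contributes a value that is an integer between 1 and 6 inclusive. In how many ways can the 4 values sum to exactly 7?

18

The generating function for the choices is (1 + t + t^2 + t^3)·(1 + t^2 + t^4 + t^6)·(1 + t^3 + t^6 + t^9 + t^12)·(t + t^2 + t^3 + t^4 + t^5 + t^6); the count is [t^7].
(1 + t + t^2 + t^3) has coefficients 1,1,1,1 for degrees 0…3.
(1 + t^2 + t^4 + t^6) has coefficients 1,0,1,0,1,0,1,0 for degrees 0…7.
Multiplying by (1 + t^3 + t^6 + t^9 + t^12) gives running coefficients 1,0,1,1,1,1,2,1 for degrees 0…7.
Finally multiplying by (t + t^2 + t^3 + t^4 + t^5 + t^6), the product of all factors after the first has coefficients 0,1,1,2,3,4,5,6 for degrees 0…7.
[t^7] = 1·6 + 1·5 + 1·4 + 1·3 = 18.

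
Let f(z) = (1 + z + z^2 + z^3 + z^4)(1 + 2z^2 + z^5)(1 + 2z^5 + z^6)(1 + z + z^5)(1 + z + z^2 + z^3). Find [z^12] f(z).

93

(1 + z + z^2 + z^3 + z^4) has coefficients 1,1,1,1,1 for degrees 0…4.
(1 + 2z^2 + z^5) has coefficients 1,0,2,0,0,1,0,0,0,0,0,0,0 for degrees 0…12.
Multiplying by (1 + 2z^5 + z^6) gives running coefficients 1,0,2,0,0,3,1,4,2,0,2,1,0 for degrees 0…12.
Multiplying by (1 + z + z^5) gives running coefficients 1,1,2,2,0,4,4,7,6,2,5,4,5 for degrees 0…12.
Finally multiplying by (1 + z + z^2 + z^3), the product of all factors after the first has coefficients 1,2,4,6,5,8,10,15,21,19,20,17,16 for degrees 0…12.
[z^12] = 1·16 + 1·17 + 1·20 + 1·19 + 1·21 = 93.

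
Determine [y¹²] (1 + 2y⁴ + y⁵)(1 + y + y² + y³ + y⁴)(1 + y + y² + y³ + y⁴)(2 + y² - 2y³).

(1 + 2y⁴ + y⁵) has coefficients 1,0,0,0,2,1 for degrees 0…5.
(1 + y + y² + y³ + y⁴) has coefficients 1,1,1,1,1,0,0,0,0,0,0,0,0 for degrees 0…12.
Multiplying by (1 + y + y² + y³ + y⁴) gives running coefficients 1,2,3,4,5,4,3,2,1,0,0,0,0 for degrees 0…12.
Finally multiplying by (2 + y² - 2y³), the product of all factors after the first has coefficients 2,4,7,8,9,6,3,-2,-3,-4,-3,-2,0 for degrees 0…12.
[y¹²] = 1·0 + 2·(-3) + 1·(-2) = -8.

-8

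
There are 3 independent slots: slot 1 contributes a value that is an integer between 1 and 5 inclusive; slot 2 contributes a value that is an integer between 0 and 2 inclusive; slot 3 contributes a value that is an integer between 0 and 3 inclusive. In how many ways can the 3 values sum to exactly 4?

9

The generating function for the choices is (y + y² + y³ + y⁴ + y⁵)·(1 + y + y²)·(1 + y + y² + y³); the count is [y⁴].
(y + y² + y³ + y⁴ + y⁵) has coefficients 0,1,1,1,1 for degrees 0…4.
(1 + y + y²) has coefficients 1,1,1,0,0 for degrees 0…4.
Finally multiplying by (1 + y + y² + y³), the product of all factors after the first has coefficients 1,2,3,3,2 for degrees 0…4.
[y⁴] = 1·3 + 1·3 + 1·2 + 1·1 = 9.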